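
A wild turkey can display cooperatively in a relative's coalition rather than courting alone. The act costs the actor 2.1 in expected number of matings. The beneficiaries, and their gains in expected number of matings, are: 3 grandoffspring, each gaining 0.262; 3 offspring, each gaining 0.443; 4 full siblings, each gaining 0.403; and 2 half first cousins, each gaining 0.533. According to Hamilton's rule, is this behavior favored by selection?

Hamilton's rule: the trait is favored when the sum of r·B over every recipient exceeds the actor's cost C.
r to a grandoffspring = 1/4 (two parent–offspring links: r = (1/2)^2 = 1/4).
r to an offspring = 1/2 (one parent–offspring link: r = (1/2)^1 = 1/2).
r to a full sibling = 1/2 (full sibs share both parents — two paths of length 2: r = 2·(1/2)^2 = 1/2).
r to a half first cousin = 1/16 (half first cousins share one grandparent — one path of length 4: r = (1/2)^4 = 1/16).
Summing one r·B term per recipient: 3·0.25·0.262 + 3·0.5·0.443 + 4·0.5·0.403 + 2·0.0625·0.533 = 1.733625.
1.733625 < 2.1: the indirect benefit is less than the cost.

No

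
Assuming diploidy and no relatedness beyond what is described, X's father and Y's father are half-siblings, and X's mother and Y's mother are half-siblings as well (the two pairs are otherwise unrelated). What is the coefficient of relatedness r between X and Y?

Relatedness sums over independent paths through distinct common ancestors.
X and Y are related in two ways: half first cousins through their fathers (r = 1/16) and half first cousins through their mothers (r = 1/16).
r = 1/16 + 1/16 = 0.125.

0.125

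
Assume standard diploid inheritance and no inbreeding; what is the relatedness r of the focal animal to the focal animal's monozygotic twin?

1

Each parent–offspring link contributes a factor of 1/2, and independent paths through distinct common ancestors add.
Monozygotic twins share every allele identical by descent: r = 1.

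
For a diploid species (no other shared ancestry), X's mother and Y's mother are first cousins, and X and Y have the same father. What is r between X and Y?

Relatedness sums over independent paths through distinct common ancestors.
X and Y are related in two ways: second cousins through their mothers (r = 1/32) and half-sibs through their shared father (r = 1/4).
r = 1/32 + 1/4 = 9/32 = 0.28125.

0.28125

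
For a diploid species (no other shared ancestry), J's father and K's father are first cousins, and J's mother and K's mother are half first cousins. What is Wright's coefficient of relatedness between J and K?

0.046875

Relatedness sums over independent paths through distinct common ancestors.
J and K are related in two ways: second cousins through their fathers (r = 1/32) and half second cousins through their mothers (r = 1/64).
r = 1/32 + 1/64 = 0.046875.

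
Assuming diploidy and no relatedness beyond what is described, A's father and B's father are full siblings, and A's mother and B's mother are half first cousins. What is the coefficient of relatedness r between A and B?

0.140625

With two independent routes of shared ancestry, r is the sum of the two contributions.
A and B are related in two ways: first cousins through their fathers (r = 1/8) and half second cousins through their mothers (r = 1/64).
r = 1/8 + 1/64 = 9/64 = 0.140625.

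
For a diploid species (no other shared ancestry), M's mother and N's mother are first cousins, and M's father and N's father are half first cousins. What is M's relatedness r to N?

Independent pedigree routes through distinct common ancestors add.
M and N are related in two ways: second cousins through their mothers (r = 1/32) and half second cousins through their fathers (r = 1/64).
r = 1/32 + 1/64 = 0.046875.

0.046875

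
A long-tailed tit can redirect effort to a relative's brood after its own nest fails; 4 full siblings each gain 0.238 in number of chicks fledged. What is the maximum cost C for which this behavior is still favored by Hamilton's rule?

0.476

r to a full sibling = 0.5 (full sibs share both parents — two paths of length 2: r = 2·(1/2)^2 = 1/2).
Hamilton's rule: n·r·B > C, so the trait is favored while C < n·r·B = 4·0.5·0.238 = 0.476.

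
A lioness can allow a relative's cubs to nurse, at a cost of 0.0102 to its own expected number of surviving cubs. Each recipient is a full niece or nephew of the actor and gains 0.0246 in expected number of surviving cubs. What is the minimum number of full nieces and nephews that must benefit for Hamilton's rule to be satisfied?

2

r to a full niece or nephew = 1/4 (full aunt/uncle↔niece/nephew: two paths of length 3 through the shared grandparent pair: r = 2·(1/2)^3 = 1/4).
Hamilton's rule: n·r·B > C  ⇒  n > C/(r·B) = 0.0102/(0.25·0.0246) = 1.659.
The smallest integer exceeding 1.659 is 2.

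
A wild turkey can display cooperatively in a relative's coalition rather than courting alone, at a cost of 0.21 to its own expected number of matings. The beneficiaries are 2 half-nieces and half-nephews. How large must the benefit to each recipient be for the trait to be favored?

0.84

r to a half-niece or half-nephew = 1/8 (half-aunt/uncle↔niece/nephew: one path of length 3: r = (1/2)^3 = 1/8).
Hamilton's rule with n recipients of equal r: n·r·B > C, so B > C/(n·r) = 0.21/(2·0.125) = 0.84.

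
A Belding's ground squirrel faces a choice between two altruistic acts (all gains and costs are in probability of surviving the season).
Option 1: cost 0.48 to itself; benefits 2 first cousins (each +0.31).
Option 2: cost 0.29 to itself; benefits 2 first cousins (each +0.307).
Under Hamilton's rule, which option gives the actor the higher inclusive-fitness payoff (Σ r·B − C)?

Option 1: r to a first cousin = 0.125.
Option 1: Σ r·B − C = (2·0.125·0.31) − 0.48 = -0.4025.
Option 2: r to a first cousin = 0.125.
Option 2: Σ r·B − C = (2·0.125·0.307) − 0.29 = -0.21325.
Option 2 has the higher net inclusive-fitness payoff.

Option 2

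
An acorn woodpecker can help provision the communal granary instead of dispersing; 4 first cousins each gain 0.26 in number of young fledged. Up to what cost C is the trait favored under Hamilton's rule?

0.13

r to a first cousin = 1/8 (first cousins share one grandparent pair — two paths of length 4: r = 2·(1/2)^4 = 1/8).
Hamilton's rule: n·r·B > C, so the trait is favored while C < n·r·B = 4·0.125·0.26 = 0.13.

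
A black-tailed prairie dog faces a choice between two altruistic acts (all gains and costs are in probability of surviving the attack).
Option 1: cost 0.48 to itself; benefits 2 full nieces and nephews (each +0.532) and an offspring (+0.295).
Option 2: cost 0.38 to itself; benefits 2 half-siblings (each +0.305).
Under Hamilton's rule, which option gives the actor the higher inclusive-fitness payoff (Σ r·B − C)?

Option 1

Option 1: r to a full niece or nephew = 0.25.
Option 1: r to an offspring = 0.5.
Option 1: Σ r·B − C = (2·0.25·0.532 + 1·0.5·0.295) − 0.48 = -0.0665.
Option 2: r to a half-sibling = 0.25.
Option 2: Σ r·B − C = (2·0.25·0.305) − 0.38 = -0.2275.
Option 1 has the higher net inclusive-fitness payoff.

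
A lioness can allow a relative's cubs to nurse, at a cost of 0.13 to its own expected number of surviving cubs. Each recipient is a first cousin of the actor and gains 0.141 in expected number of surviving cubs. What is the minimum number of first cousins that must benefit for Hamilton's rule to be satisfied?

r to a first cousin = 1/8 (first cousins share one grandparent pair — two paths of length 4: r = 2·(1/2)^4 = 1/8).
Hamilton's rule: n·r·B > C  ⇒  n > C/(r·B) = 0.13/(0.125·0.141) = 7.376.
The smallest integer exceeding 7.376 is 8.

8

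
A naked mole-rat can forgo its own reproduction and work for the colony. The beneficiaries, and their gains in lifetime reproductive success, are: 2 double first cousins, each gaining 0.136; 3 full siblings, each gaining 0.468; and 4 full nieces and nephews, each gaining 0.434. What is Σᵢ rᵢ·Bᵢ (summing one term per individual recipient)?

1.204

r to a double first cousin = 1/4 (double first cousins share both grandparent pairs — four paths of length 4: r = 4·(1/2)^4 = 1/4).
r to a full sibling = 1/2 (full sibs share both parents — two paths of length 2: r = 2·(1/2)^2 = 1/2).
r to a full niece or nephew = 0.25 (full aunt/uncle↔niece/nephew: two paths of length 3 through the shared grandparent pair: r = 2·(1/2)^3 = 1/4).
Summing one r·B term per recipient: 2·0.25·0.136 + 3·0.5·0.468 + 4·0.25·0.434 = 1.204.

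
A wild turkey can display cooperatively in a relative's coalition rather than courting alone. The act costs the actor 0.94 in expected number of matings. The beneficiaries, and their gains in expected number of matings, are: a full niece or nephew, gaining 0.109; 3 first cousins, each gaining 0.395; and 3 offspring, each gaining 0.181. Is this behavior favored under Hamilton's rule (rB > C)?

No

Hamilton's rule: the trait is favored when the sum of r·B over every recipient exceeds the actor's cost C.
r to a full niece or nephew = 0.25 (full aunt/uncle↔niece/nephew: two paths of length 3 through the shared grandparent pair: r = 2·(1/2)^3 = 1/4).
r to a first cousin = 0.125 (first cousins share one grandparent pair — two paths of length 4: r = 2·(1/2)^4 = 1/8).
r to an offspring = 0.5 (one parent–offspring link: r = (1/2)^1 = 1/2).
Summing one r·B term per recipient: 1·0.25·0.109 + 3·0.125·0.395 + 3·0.5·0.181 = 0.446875.
0.446875 < 0.94: the indirect benefit is less than the cost.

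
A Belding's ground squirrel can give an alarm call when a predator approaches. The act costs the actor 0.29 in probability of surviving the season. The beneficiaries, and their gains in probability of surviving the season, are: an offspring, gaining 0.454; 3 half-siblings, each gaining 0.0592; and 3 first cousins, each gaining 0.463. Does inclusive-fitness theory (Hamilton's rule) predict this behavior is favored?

Yes

Hamilton's rule: the trait is favored when the sum of r·B over every recipient exceeds the actor's cost C.
r to an offspring = 1/2 (one parent–offspring link: r = (1/2)^1 = 1/2).
r to a half-sibling = 1/4 (half-sibs share one parent — one path of length 2: r = (1/2)^2 = 1/4).
r to a first cousin = 0.125 (first cousins share one grandparent pair — two paths of length 4: r = 2·(1/2)^4 = 1/8).
Summing one r·B term per recipient: 1·0.5·0.454 + 3·0.25·0.0592 + 3·0.125·0.463 = 0.445025.
0.445025 > 0.29: the indirect benefit exceeds the cost.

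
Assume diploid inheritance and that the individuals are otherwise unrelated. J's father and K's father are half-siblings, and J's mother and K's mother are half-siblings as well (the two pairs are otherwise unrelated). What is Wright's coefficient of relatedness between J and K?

0.125

Independent pedigree routes through distinct common ancestors add.
J and K are related in two ways: half first cousins through their fathers (r = 1/16) and half first cousins through their mothers (r = 1/16).
r = 1/16 + 1/16 = 0.125.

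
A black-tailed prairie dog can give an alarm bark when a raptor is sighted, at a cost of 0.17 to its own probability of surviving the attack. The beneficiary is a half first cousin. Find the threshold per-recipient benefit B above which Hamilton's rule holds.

r to a half first cousin = 0.0625 (half first cousins share one grandparent — one path of length 4: r = (1/2)^4 = 1/16).
Hamilton's rule with n recipients of equal r: n·r·B > C, so B > C/(n·r) = 0.17/(1·0.0625) = 2.72.

2.72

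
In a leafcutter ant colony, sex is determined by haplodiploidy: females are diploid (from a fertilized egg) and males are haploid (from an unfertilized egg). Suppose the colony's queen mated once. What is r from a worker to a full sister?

Haplodiploid full sisters inherit their father's entire haploid genome identically (contributing 1/2) and on average half of their mother's contribution (1/2 · 1/2 = 1/4); r = 1/2 + 1/4 = 3/4.

0.75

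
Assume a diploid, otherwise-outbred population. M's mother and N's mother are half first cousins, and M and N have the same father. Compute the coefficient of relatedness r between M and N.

Relatedness sums over independent paths through distinct common ancestors.
M and N are related in two ways: half second cousins through their mothers (r = 1/64) and half-sibs through their shared father (r = 1/4).
r = 1/64 + 1/4 = 17/64 = 0.265625.

0.265625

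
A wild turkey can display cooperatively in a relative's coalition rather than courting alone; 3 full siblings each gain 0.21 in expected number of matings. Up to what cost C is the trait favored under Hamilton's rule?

r to a full sibling = 0.5 (full sibs share both parents — two paths of length 2: r = 2·(1/2)^2 = 1/2).
Hamilton's rule: n·r·B > C, so the trait is favored while C < n·r·B = 3·0.5·0.21 = 0.315.

0.315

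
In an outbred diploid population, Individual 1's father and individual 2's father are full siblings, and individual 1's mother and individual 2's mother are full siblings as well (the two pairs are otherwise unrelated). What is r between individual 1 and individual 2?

With two independent routes of shared ancestry, r is the sum of the two contributions.
Individual 1 and individual 2 are related in two ways: first cousins through their fathers (r = 1/8) and first cousins through their mothers (r = 1/8) — i.e. double first cousins.
r = 1/8 + 1/8 = 0.25.

0.25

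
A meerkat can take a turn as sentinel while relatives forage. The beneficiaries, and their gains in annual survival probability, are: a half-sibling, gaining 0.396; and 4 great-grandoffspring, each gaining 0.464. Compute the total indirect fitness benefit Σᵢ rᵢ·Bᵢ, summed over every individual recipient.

r to a half-sibling = 1/4 (half-sibs share one parent — one path of length 2: r = (1/2)^2 = 1/4).
r to a great-grandoffspring = 0.125 (three parent–offspring links: r = (1/2)^3 = 1/8).
Summing one r·B term per recipient: 1·0.25·0.396 + 4·0.125·0.464 = 0.331.

0.331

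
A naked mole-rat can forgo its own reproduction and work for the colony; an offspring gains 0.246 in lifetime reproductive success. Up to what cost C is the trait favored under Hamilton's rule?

r to an offspring = 0.5 (one parent–offspring link: r = (1/2)^1 = 1/2).
Hamilton's rule: n·r·B > C, so the trait is favored while C < n·r·B = 1·0.5·0.246 = 0.123.

0.123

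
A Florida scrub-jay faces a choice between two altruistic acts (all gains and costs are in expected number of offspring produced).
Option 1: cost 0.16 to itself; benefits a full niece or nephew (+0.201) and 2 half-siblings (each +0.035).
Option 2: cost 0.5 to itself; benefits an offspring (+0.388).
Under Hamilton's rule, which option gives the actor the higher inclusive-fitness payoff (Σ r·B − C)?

Option 1

Option 1: r to a full niece or nephew = 0.25.
Option 1: r to a half-sibling = 0.25.
Option 1: Σ r·B − C = (1·0.25·0.201 + 2·0.25·0.035) − 0.16 = -0.09225.
Option 2: r to an offspring = 0.5.
Option 2: Σ r·B − C = (1·0.5·0.388) − 0.5 = -0.306.
Option 1 has the higher net inclusive-fitness payoff.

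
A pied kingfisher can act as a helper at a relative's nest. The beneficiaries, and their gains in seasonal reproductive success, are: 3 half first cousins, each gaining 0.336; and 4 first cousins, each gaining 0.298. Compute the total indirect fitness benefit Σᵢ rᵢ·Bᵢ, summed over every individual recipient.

0.212

r to a half first cousin = 0.0625 (half first cousins share one grandparent — one path of length 4: r = (1/2)^4 = 1/16).
r to a first cousin = 1/8 (first cousins share one grandparent pair — two paths of length 4: r = 2·(1/2)^4 = 1/8).
Summing one r·B term per recipient: 3·0.0625·0.336 + 4·0.125·0.298 = 0.212.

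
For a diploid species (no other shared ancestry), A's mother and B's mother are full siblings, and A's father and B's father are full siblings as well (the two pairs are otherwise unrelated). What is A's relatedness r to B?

Relatedness sums over independent paths through distinct common ancestors.
A and B are related in two ways: first cousins through their mothers (r = 1/8) and first cousins through their fathers (r = 1/8) — i.e. double first cousins.
r = 1/8 + 1/8 = 0.25.

0.25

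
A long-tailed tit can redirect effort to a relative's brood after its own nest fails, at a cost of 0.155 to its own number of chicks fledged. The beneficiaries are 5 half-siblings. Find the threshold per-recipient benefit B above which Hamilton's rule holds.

r to a half-sibling = 1/4 (half-sibs share one parent — one path of length 2: r = (1/2)^2 = 1/4).
Hamilton's rule with n recipients of equal r: n·r·B > C, so B > C/(n·r) = 0.155/(5·0.25) = 0.124.

0.124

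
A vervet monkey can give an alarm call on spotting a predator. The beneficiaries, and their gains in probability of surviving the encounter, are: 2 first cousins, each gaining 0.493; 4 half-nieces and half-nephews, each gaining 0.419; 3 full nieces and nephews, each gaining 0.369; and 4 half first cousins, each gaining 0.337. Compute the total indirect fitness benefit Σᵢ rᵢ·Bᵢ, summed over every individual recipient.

0.69375

r to a first cousin = 0.125 (first cousins share one grandparent pair — two paths of length 4: r = 2·(1/2)^4 = 1/8).
r to a half-niece or half-nephew = 0.125 (half-aunt/uncle↔niece/nephew: one path of length 3: r = (1/2)^3 = 1/8).
r to a full niece or nephew = 0.25 (full aunt/uncle↔niece/nephew: two paths of length 3 through the shared grandparent pair: r = 2·(1/2)^3 = 1/4).
r to a half first cousin = 1/16 (half first cousins share one grandparent — one path of length 4: r = (1/2)^4 = 1/16).
Summing one r·B term per recipient: 2·0.125·0.493 + 4·0.125·0.419 + 3·0.25·0.369 + 4·0.0625·0.337 = 0.69375.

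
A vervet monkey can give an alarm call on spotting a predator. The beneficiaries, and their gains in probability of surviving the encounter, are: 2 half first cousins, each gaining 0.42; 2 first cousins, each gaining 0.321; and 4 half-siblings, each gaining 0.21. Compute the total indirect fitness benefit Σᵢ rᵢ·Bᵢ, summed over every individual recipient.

0.34275

r to a half first cousin = 0.0625 (half first cousins share one grandparent — one path of length 4: r = (1/2)^4 = 1/16).
r to a first cousin = 1/8 (first cousins share one grandparent pair — two paths of length 4: r = 2·(1/2)^4 = 1/8).
r to a half-sibling = 0.25 (half-sibs share one parent — one path of length 2: r = (1/2)^2 = 1/4).
Summing one r·B term per recipient: 2·0.0625·0.42 + 2·0.125·0.321 + 4·0.25·0.21 = 0.34275.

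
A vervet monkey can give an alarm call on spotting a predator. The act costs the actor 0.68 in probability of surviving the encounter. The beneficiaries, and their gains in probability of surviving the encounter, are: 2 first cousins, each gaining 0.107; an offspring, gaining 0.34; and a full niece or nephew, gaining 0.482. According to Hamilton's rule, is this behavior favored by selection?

No

Hamilton's rule: the trait is favored when the sum of r·B over every recipient exceeds the actor's cost C.
r to a first cousin = 1/8 (first cousins share one grandparent pair — two paths of length 4: r = 2·(1/2)^4 = 1/8).
r to an offspring = 0.5 (one parent–offspring link: r = (1/2)^1 = 1/2).
r to a full niece or nephew = 0.25 (full aunt/uncle↔niece/nephew: two paths of length 3 through the shared grandparent pair: r = 2·(1/2)^3 = 1/4).
Summing one r·B term per recipient: 2·0.125·0.107 + 1·0.5·0.34 + 1·0.25·0.482 = 0.31725.
0.31725 < 0.68: the indirect benefit is less than the cost.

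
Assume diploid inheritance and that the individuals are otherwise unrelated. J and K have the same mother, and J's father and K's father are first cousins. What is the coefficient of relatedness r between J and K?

Independent pedigree routes through distinct common ancestors add.
J and K are related in two ways: half-sibs through their shared mother (r = 1/4) and second cousins through their fathers (r = 1/32).
r = 1/4 + 1/32 = 9/32 = 0.28125.

0.28125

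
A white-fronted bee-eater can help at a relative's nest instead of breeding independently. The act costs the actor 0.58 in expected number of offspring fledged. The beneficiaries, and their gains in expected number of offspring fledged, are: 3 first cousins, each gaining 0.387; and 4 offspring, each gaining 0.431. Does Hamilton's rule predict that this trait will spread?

Hamilton's rule: the trait is favored when the sum of r·B over every recipient exceeds the actor's cost C.
r to a first cousin = 1/8 (first cousins share one grandparent pair — two paths of length 4: r = 2·(1/2)^4 = 1/8).
r to an offspring = 0.5 (one parent–offspring link: r = (1/2)^1 = 1/2).
Summing one r·B term per recipient: 3·0.125·0.387 + 4·0.5·0.431 = 1.007125.
1.007125 > 0.58: the indirect benefit exceeds the cost.

Yes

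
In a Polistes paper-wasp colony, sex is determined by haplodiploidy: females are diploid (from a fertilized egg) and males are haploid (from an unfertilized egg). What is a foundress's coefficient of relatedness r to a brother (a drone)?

Her haploid brother carries none of their father's genes and a random half of their mother's genome; that half matches the maternal half of her own genome with probability 1/2: r = 1/2 · 1/2 = 1/4.

0.25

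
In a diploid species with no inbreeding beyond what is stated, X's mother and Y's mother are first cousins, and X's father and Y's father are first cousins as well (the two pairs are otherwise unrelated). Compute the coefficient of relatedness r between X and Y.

0.0625

Wright's path rule: contributions from independent ancestry routes add.
X and Y are related in two ways: second cousins through their mothers (r = 1/32) and second cousins through their fathers (r = 1/32).
r = 1/32 + 1/32 = 1/16 = 0.0625.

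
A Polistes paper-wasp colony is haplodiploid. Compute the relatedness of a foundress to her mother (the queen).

0.5

One meiotic link between diploid queen and diploid daughter: r = 1/2.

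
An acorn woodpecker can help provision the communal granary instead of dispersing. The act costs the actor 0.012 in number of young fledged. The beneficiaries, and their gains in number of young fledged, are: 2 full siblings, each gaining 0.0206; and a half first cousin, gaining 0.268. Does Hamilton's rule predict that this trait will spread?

Hamilton's rule: the trait is favored when the sum of r·B over every recipient exceeds the actor's cost C.
r to a full sibling = 0.5 (full sibs share both parents — two paths of length 2: r = 2·(1/2)^2 = 1/2).
r to a half first cousin = 0.0625 (half first cousins share one grandparent — one path of length 4: r = (1/2)^4 = 1/16).
Summing one r·B term per recipient: 2·0.5·0.0206 + 1·0.0625·0.268 = 0.03735.
0.03735 > 0.012: the indirect benefit exceeds the cost.

Yes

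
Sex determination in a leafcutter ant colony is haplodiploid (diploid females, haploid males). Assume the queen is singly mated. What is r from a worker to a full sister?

Haplodiploid full sisters inherit their father's entire haploid genome identically (contributing 1/2) and on average half of their mother's contribution (1/2 · 1/2 = 1/4); r = 1/2 + 1/4 = 3/4.

0.75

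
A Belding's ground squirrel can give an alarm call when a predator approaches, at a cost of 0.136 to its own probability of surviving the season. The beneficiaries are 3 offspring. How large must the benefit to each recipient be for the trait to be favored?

r to an offspring = 0.5 (one parent–offspring link: r = (1/2)^1 = 1/2).
Hamilton's rule with n recipients of equal r: n·r·B > C, so B > C/(n·r) = 0.136/(3·0.5) = 0.0907.

0.0907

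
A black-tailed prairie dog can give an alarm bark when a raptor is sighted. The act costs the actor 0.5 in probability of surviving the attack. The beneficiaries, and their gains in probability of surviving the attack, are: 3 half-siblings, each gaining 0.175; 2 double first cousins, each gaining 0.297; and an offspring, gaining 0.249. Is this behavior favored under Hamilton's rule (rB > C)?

Hamilton's rule: the trait is favored when the sum of r·B over every recipient exceeds the actor's cost C.
r to a half-sibling = 0.25 (half-sibs share one parent — one path of length 2: r = (1/2)^2 = 1/4).
r to a double first cousin = 1/4 (double first cousins share both grandparent pairs — four paths of length 4: r = 4·(1/2)^4 = 1/4).
r to an offspring = 0.5 (one parent–offspring link: r = (1/2)^1 = 1/2).
Summing one r·B term per recipient: 3·0.25·0.175 + 2·0.25·0.297 + 1·0.5·0.249 = 0.40425.
0.40425 < 0.5: the indirect benefit is less than the cost.

No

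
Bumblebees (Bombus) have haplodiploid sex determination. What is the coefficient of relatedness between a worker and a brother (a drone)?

0.25

Her haploid brother carries none of their father's genes and a random half of their mother's genome; that half matches the maternal half of her own genome with probability 1/2: r = 1/2 · 1/2 = 1/4.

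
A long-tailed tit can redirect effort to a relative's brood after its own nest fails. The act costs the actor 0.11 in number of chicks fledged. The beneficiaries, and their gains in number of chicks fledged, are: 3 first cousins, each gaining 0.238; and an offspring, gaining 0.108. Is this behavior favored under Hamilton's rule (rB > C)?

Hamilton's rule: the trait is favored when the sum of r·B over every recipient exceeds the actor's cost C.
r to a first cousin = 1/8 (first cousins share one grandparent pair — two paths of length 4: r = 2·(1/2)^4 = 1/8).
r to an offspring = 1/2 (one parent–offspring link: r = (1/2)^1 = 1/2).
Summing one r·B term per recipient: 3·0.125·0.238 + 1·0.5·0.108 = 0.14325.
0.14325 > 0.11: the indirect benefit exceeds the cost.

Yes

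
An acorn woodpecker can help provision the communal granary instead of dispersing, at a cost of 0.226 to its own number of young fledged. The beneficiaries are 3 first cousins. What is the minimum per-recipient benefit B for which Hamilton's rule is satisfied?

r to a first cousin = 0.125 (first cousins share one grandparent pair — two paths of length 4: r = 2·(1/2)^4 = 1/8).
Hamilton's rule with n recipients of equal r: n·r·B > C, so B > C/(n·r) = 0.226/(3·0.125) = 0.6027.

0.6027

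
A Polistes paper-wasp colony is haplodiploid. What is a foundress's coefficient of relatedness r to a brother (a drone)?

0.25

Her haploid brother carries none of their father's genes and a random half of their mother's genome; that half matches the maternal half of her own genome with probability 1/2: r = 1/2 · 1/2 = 1/4.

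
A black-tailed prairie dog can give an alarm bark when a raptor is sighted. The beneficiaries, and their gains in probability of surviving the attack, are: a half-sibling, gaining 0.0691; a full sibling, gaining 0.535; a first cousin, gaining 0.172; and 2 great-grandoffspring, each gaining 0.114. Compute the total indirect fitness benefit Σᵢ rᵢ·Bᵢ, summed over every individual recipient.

r to a half-sibling = 1/4 (half-sibs share one parent — one path of length 2: r = (1/2)^2 = 1/4).
r to a full sibling = 0.5 (full sibs share both parents — two paths of length 2: r = 2·(1/2)^2 = 1/2).
r to a first cousin = 0.125 (first cousins share one grandparent pair — two paths of length 4: r = 2·(1/2)^4 = 1/8).
r to a great-grandoffspring = 1/8 (three parent–offspring links: r = (1/2)^3 = 1/8).
Summing one r·B term per recipient: 1·0.25·0.0691 + 1·0.5·0.535 + 1·0.125·0.172 + 2·0.125·0.114 = 0.334775.

0.334775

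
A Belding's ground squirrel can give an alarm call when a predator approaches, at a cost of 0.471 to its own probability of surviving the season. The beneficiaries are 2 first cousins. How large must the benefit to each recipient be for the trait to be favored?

1.884

r to a first cousin = 1/8 (first cousins share one grandparent pair — two paths of length 4: r = 2·(1/2)^4 = 1/8).
Hamilton's rule with n recipients of equal r: n·r·B > C, so B > C/(n·r) = 0.471/(2·0.125) = 1.884.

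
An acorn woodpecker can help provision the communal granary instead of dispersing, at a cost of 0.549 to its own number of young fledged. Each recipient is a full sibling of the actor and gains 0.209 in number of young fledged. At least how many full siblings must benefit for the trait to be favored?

r to a full sibling = 1/2 (full sibs share both parents — two paths of length 2: r = 2·(1/2)^2 = 1/2).
Hamilton's rule: n·r·B > C  ⇒  n > C/(r·B) = 0.549/(0.5·0.209) = 5.254.
The smallest integer exceeding 5.254 is 6.

6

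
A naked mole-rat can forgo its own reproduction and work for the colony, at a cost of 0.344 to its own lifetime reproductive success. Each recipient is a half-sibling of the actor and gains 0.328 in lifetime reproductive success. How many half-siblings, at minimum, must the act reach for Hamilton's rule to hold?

r to a half-sibling = 0.25 (half-sibs share one parent — one path of length 2: r = (1/2)^2 = 1/4).
Hamilton's rule: n·r·B > C  ⇒  n > C/(r·B) = 0.344/(0.25·0.328) = 4.195.
The smallest integer exceeding 4.195 is 5.

5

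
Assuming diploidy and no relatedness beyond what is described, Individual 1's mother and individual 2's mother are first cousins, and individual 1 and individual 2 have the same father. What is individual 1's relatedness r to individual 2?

Relatedness sums over independent paths through distinct common ancestors.
Individual 1 and individual 2 are related in two ways: second cousins through their mothers (r = 1/32) and half-sibs through their shared father (r = 1/4).
r = 1/32 + 1/4 = 9/32 = 0.28125.

0.28125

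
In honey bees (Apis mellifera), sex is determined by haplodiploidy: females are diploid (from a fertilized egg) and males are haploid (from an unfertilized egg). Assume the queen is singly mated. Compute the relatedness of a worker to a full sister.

0.75

Haplodiploid full sisters inherit their father's entire haploid genome identically (contributing 1/2) and on average half of their mother's contribution (1/2 · 1/2 = 1/4); r = 1/2 + 1/4 = 3/4.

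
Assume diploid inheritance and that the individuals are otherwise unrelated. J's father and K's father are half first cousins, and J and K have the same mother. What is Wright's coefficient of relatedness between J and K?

0.265625

Independent pedigree routes through distinct common ancestors add.
J and K are related in two ways: half second cousins through their fathers (r = 1/64) and half-sibs through their shared mother (r = 1/4).
r = 1/64 + 1/4 = 17/64 = 0.265625.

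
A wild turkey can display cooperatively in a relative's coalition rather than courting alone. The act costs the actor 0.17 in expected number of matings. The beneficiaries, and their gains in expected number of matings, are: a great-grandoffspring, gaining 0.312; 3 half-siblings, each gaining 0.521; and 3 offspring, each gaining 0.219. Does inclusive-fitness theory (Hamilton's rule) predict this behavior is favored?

Hamilton's rule: the trait is favored when the sum of r·B over every recipient exceeds the actor's cost C.
r to a great-grandoffspring = 1/8 (three parent–offspring links: r = (1/2)^3 = 1/8).
r to a half-sibling = 1/4 (half-sibs share one parent — one path of length 2: r = (1/2)^2 = 1/4).
r to an offspring = 0.5 (one parent–offspring link: r = (1/2)^1 = 1/2).
Summing one r·B term per recipient: 1·0.125·0.312 + 3·0.25·0.521 + 3·0.5·0.219 = 0.75825.
0.75825 > 0.17: the indirect benefit exceeds the cost.

Yes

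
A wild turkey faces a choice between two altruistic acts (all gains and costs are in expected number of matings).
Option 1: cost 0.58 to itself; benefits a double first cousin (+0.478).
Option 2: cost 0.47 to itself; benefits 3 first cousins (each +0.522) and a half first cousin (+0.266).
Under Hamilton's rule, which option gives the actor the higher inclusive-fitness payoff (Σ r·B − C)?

Option 2

Option 1: r to a double first cousin = 0.25.
Option 1: Σ r·B − C = (1·0.25·0.478) − 0.58 = -0.4605.
Option 2: r to a first cousin = 0.125.
Option 2: r to a half first cousin = 0.0625.
Option 2: Σ r·B − C = (3·0.125·0.522 + 1·0.0625·0.266) − 0.47 = -0.257625.
Option 2 has the higher net inclusive-fitness payoff.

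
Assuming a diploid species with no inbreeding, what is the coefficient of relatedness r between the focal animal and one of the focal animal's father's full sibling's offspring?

Each parent–offspring link contributes a factor of 1/2, and independent paths through distinct common ancestors add.
First cousins share one grandparent pair — two paths of length 4: r = 2·(1/2)^4 = 1/8.

0.125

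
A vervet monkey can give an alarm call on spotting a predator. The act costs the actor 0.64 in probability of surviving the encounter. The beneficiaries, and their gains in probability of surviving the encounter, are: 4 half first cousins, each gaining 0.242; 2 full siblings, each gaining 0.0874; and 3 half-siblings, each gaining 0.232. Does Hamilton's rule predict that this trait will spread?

Hamilton's rule: the trait is favored when the sum of r·B over every recipient exceeds the actor's cost C.
r to a half first cousin = 1/16 (half first cousins share one grandparent — one path of length 4: r = (1/2)^4 = 1/16).
r to a full sibling = 1/2 (full sibs share both parents — two paths of length 2: r = 2·(1/2)^2 = 1/2).
r to a half-sibling = 1/4 (half-sibs share one parent — one path of length 2: r = (1/2)^2 = 1/4).
Summing one r·B term per recipient: 4·0.0625·0.242 + 2·0.5·0.0874 + 3·0.25·0.232 = 0.3219.
0.3219 < 0.64: the indirect benefit is less than the cost.

No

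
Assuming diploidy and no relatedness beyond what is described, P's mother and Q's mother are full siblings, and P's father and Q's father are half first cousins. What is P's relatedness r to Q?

0.140625

With two independent routes of shared ancestry, r is the sum of the two contributions.
P and Q are related in two ways: first cousins through their mothers (r = 1/8) and half second cousins through their fathers (r = 1/64).
r = 1/8 + 1/64 = 9/64 = 0.140625.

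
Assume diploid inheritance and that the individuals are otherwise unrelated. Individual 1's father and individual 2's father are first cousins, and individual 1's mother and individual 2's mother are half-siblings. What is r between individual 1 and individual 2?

Relatedness sums over independent paths through distinct common ancestors.
Individual 1 and individual 2 are related in two ways: second cousins through their fathers (r = 1/32) and half first cousins through their mothers (r = 1/16).
r = 1/32 + 1/16 = 0.09375.

0.09375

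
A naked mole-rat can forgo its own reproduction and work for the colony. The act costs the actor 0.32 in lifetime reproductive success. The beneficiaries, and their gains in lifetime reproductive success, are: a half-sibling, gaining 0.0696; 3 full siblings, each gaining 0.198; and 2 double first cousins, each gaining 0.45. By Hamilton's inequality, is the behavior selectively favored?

Yes

Hamilton's rule: the trait is favored when the sum of r·B over every recipient exceeds the actor's cost C.
r to a half-sibling = 1/4 (half-sibs share one parent — one path of length 2: r = (1/2)^2 = 1/4).
r to a full sibling = 0.5 (full sibs share both parents — two paths of length 2: r = 2·(1/2)^2 = 1/2).
r to a double first cousin = 0.25 (double first cousins share both grandparent pairs — four paths of length 4: r = 4·(1/2)^4 = 1/4).
Summing one r·B term per recipient: 1·0.25·0.0696 + 3·0.5·0.198 + 2·0.25·0.45 = 0.5394.
0.5394 > 0.32: the indirect benefit exceeds the cost.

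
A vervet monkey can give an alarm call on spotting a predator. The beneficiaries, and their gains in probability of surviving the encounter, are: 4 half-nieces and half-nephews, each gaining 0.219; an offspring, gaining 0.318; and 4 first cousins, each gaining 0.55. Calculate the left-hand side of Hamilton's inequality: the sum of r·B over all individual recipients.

r to a half-niece or half-nephew = 0.125 (half-aunt/uncle↔niece/nephew: one path of length 3: r = (1/2)^3 = 1/8).
r to an offspring = 0.5 (one parent–offspring link: r = (1/2)^1 = 1/2).
r to a first cousin = 1/8 (first cousins share one grandparent pair — two paths of length 4: r = 2·(1/2)^4 = 1/8).
Summing one r·B term per recipient: 4·0.125·0.219 + 1·0.5·0.318 + 4·0.125·0.55 = 0.5435.

0.5435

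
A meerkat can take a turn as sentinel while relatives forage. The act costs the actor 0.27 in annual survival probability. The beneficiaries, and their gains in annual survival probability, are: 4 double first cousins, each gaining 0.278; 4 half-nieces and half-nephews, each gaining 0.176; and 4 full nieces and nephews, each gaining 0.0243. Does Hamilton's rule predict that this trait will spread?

Yes

Hamilton's rule: the trait is favored when the sum of r·B over every recipient exceeds the actor's cost C.
r to a double first cousin = 1/4 (double first cousins share both grandparent pairs — four paths of length 4: r = 4·(1/2)^4 = 1/4).
r to a half-niece or half-nephew = 1/8 (half-aunt/uncle↔niece/nephew: one path of length 3: r = (1/2)^3 = 1/8).
r to a full niece or nephew = 1/4 (full aunt/uncle↔niece/nephew: two paths of length 3 through the shared grandparent pair: r = 2·(1/2)^3 = 1/4).
Summing one r·B term per recipient: 4·0.25·0.278 + 4·0.125·0.176 + 4·0.25·0.0243 = 0.3903.
0.3903 > 0.27: the indirect benefit exceeds the cost.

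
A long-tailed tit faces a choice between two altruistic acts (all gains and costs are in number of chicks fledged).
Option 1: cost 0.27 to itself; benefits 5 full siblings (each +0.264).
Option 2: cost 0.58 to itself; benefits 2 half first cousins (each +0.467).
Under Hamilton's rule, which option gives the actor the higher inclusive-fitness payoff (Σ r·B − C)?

Option 1: r to a full sibling = 0.5.
Option 1: Σ r·B − C = (5·0.5·0.264) − 0.27 = 0.39.
Option 2: r to a half first cousin = 0.0625.
Option 2: Σ r·B − C = (2·0.0625·0.467) − 0.58 = -0.521625.
Option 1 has the higher net inclusive-fitness payoff.

Option 1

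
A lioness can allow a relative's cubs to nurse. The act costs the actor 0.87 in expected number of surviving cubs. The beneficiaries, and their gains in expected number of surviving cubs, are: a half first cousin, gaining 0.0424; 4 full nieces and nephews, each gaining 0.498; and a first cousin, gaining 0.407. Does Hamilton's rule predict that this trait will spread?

Hamilton's rule: the trait is favored when the sum of r·B over every recipient exceeds the actor's cost C.
r to a half first cousin = 1/16 (half first cousins share one grandparent — one path of length 4: r = (1/2)^4 = 1/16).
r to a full niece or nephew = 0.25 (full aunt/uncle↔niece/nephew: two paths of length 3 through the shared grandparent pair: r = 2·(1/2)^3 = 1/4).
r to a first cousin = 1/8 (first cousins share one grandparent pair — two paths of length 4: r = 2·(1/2)^4 = 1/8).
Summing one r·B term per recipient: 1·0.0625·0.0424 + 4·0.25·0.498 + 1·0.125·0.407 = 0.551525.
0.551525 < 0.87: the indirect benefit is less than the cost.

No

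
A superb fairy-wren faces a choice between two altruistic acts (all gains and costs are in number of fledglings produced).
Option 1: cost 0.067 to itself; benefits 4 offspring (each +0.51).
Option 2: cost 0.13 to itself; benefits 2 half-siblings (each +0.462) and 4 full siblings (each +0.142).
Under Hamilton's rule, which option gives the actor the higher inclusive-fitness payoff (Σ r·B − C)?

Option 1: r to an offspring = 0.5.
Option 1: Σ r·B − C = (4·0.5·0.51) − 0.067 = 0.953.
Option 2: r to a half-sibling = 0.25.
Option 2: r to a full sibling = 0.5.
Option 2: Σ r·B − C = (2·0.25·0.462 + 4·0.5·0.142) − 0.13 = 0.385.
Option 1 has the higher net inclusive-fitness payoff.

Option 1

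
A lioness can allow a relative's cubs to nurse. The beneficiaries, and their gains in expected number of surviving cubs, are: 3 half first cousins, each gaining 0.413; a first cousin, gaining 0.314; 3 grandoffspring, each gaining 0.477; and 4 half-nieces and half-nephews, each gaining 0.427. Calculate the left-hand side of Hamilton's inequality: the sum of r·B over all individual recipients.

r to a half first cousin = 0.0625 (half first cousins share one grandparent — one path of length 4: r = (1/2)^4 = 1/16).
r to a first cousin = 1/8 (first cousins share one grandparent pair — two paths of length 4: r = 2·(1/2)^4 = 1/8).
r to a grandoffspring = 0.25 (two parent–offspring links: r = (1/2)^2 = 1/4).
r to a half-niece or half-nephew = 1/8 (half-aunt/uncle↔niece/nephew: one path of length 3: r = (1/2)^3 = 1/8).
Summing one r·B term per recipient: 3·0.0625·0.413 + 1·0.125·0.314 + 3·0.25·0.477 + 4·0.125·0.427 = 0.6879375.

0.6879375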